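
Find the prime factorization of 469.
7 × 67

Divide by primes starting from smallest:
469 ÷ 7 = 67
67 ÷ 67 = 1

469 = 7 × 67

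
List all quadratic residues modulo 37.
QRs mod 37: {1, 3, 4, 7, 9, 10, 11, 12, 16, 21, 25, 26, 27, 28, 30, 33, 34, 36}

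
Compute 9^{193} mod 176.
25

Using successive squaring:
Binary expansion of 193: 11000001
Powers of 9 mod 176 (each is the square of the previous):
  9^1 ≡ 9 (mod 176)
  9^2 ≡ 9² = 81 ≡ 81 (mod 176)
  9^4 ≡ 81² = 6561 ≡ 49 (mod 176)
  9^8 ≡ 49² = 2401 ≡ 113 (mod 176)
  9^16 ≡ 113² = 12769 ≡ 97 (mod 176)
  9^32 ≡ 97² = 9409 ≡ 81 (mod 176)
  9^64 ≡ 81² = 6561 ≡ 49 (mod 176)
  9^128 ≡ 49² = 2401 ≡ 113 (mod 176)
193 = 128 + 64 + 1, so 9^193 = 9^128 × 9^64 × 9^1 ≡ 113 × 49 × 9 (mod 176)
Multiplying step by step:
  113 × 49 = 5537 ≡ 81 (mod 176)
  81 × 9 = 729 ≡ 25 (mod 176)
Result: 9^193 ≡ 25 (mod 176)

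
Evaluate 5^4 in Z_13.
4 = 4 (binary 100). Repeated squaring mod 13: 5^1 ≡ 5; 5^2 ≡ 5² = 25 ≡ 12; 5^4 ≡ 12² = 144 ≡ 1. So 5^4 ≡ 1 (mod 13).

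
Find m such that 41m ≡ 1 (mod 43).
41^(-1) ≡ 21 (mod 43). Verification: 41 × 21 = 861 ≡ 1 (mod 43)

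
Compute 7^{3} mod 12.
7

Using successive squaring:
Binary expansion of 3: 11
Powers of 7 mod 12 (each is the square of the previous):
  7^1 ≡ 7 (mod 12)
  7^2 ≡ 7² = 49 ≡ 1 (mod 12)
3 = 2 + 1, so 7^3 = 7^2 × 7^1 ≡ 1 × 7 (mod 12)
Multiplying step by step:
  1 × 7 = 7 ≡ 7 (mod 12)
Result: 7^3 ≡ 7 (mod 12)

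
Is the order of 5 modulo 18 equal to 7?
No, the actual order is 6, not 7.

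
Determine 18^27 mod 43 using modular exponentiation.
Using repeated squaring. 27 = 16 + 8 + 2 + 1 (binary 11011). Repeated squaring mod 43: 18^1 ≡ 18; 18^2 ≡ 18² = 324 ≡ 23; 18^4 ≡ 23² = 529 ≡ 13; 18^8 ≡ 13² = 169 ≡ 40; 18^16 ≡ 40² = 1600 ≡ 9. Multiply: 18^27 = 18^16 × 18^8 × 18^2 × 18^1 ≡ 9 × 40 × 23 × 18 (mod 43): 9 × 40 = 360 ≡ 16; 16 × 23 = 368 ≡ 24; 24 × 18 = 432 ≡ 2. So 18^27 ≡ 2 (mod 43).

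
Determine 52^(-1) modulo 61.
52^(-1) ≡ 27 (mod 61). Verification: 52 × 27 = 1404 ≡ 1 (mod 61)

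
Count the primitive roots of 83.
40

The number of primitive roots modulo p is φ(p-1) = φ(82)
φ(82) = 40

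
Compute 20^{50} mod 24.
16

Using successive squaring:
Binary expansion of 50: 110010
Powers of 20 mod 24 (each is the square of the previous):
  20^1 ≡ 20 (mod 24)
  20^2 ≡ 20² = 400 ≡ 16 (mod 24)
  20^4 ≡ 16² = 256 ≡ 16 (mod 24)
  20^8 ≡ 16² = 256 ≡ 16 (mod 24)
  20^16 ≡ 16² = 256 ≡ 16 (mod 24)
  20^32 ≡ 16² = 256 ≡ 16 (mod 24)
50 = 32 + 16 + 2, so 20^50 = 20^32 × 20^16 × 20^2 ≡ 16 × 16 × 16 (mod 24)
Multiplying step by step:
  16 × 16 = 256 ≡ 16 (mod 24)
  16 × 16 = 256 ≡ 16 (mod 24)
Result: 20^50 ≡ 16 (mod 24)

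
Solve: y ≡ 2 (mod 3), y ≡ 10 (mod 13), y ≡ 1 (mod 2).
M = 3 × 13 × 2 = 78. M₁ = 26, y₁ ≡ 2 (mod 3). M₂ = 6, y₂ ≡ 11 (mod 13). M₃ = 39, y₃ ≡ 1 (mod 2). y = 2×26×2 + 10×6×11 + 1×39×1 ≡ 23 (mod 78)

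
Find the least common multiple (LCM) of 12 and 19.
228

First find GCD(12, 19) using the Euclidean algorithm:
12 = 0 × 19 + 12
19 = 1 × 12 + 7
12 = 1 × 7 + 5
7 = 1 × 5 + 2
5 = 2 × 2 + 1
2 = 2 × 1 + 0
GCD(12, 19) = 1

LCM formula: LCM(a, b) = (a × b) / GCD(a, b)
LCM(12, 19) = (12 × 19) / 1
LCM(12, 19) = 228 / 1
LCM(12, 19) = 228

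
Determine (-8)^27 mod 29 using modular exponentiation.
Using repeated squaring. (-8) ≡ 21 (mod 29). 27 = 16 + 8 + 2 + 1 (binary 11011). Repeated squaring mod 29: 21^1 ≡ 21; 21^2 ≡ 21² = 441 ≡ 6; 21^4 ≡ 6² = 36 ≡ 7; 21^8 ≡ 7² = 49 ≡ 20; 21^16 ≡ 20² = 400 ≡ 23. Multiply: (-8)^27 ≡ 21^16 × 21^8 × 21^2 × 21^1 ≡ 23 × 20 × 6 × 21 (mod 29): 23 × 20 = 460 ≡ 25; 25 × 6 = 150 ≡ 5; 5 × 21 = 105 ≡ 18. So (-8)^27 ≡ 18 (mod 29).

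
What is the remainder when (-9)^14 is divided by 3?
Using repeated squaring. (-9) ≡ 0 (mod 3). 14 = 8 + 4 + 2 (binary 1110). Repeated squaring mod 3: 0^1 ≡ 0; 0^2 ≡ 0² = 0 ≡ 0; 0^4 ≡ 0² = 0 ≡ 0; 0^8 ≡ 0² = 0 ≡ 0. Multiply: (-9)^14 ≡ 0^8 × 0^4 × 0^2 ≡ 0 × 0 × 0 (mod 3): 0 × 0 = 0 ≡ 0; 0 × 0 = 0 ≡ 0. So (-9)^14 ≡ 0 (mod 3).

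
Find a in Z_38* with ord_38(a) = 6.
27 has order 6 mod 38 since 27^{6} ≡ 1 (mod 38) and no smaller power works.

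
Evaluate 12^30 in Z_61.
Using repeated squaring. 30 = 16 + 8 + 4 + 2 (binary 11110). Repeated squaring mod 61: 12^1 ≡ 12; 12^2 ≡ 12² = 144 ≡ 22; 12^4 ≡ 22² = 484 ≡ 57; 12^8 ≡ 57² = 3249 ≡ 16; 12^16 ≡ 16² = 256 ≡ 12. Multiply: 12^30 = 12^16 × 12^8 × 12^4 × 12^2 ≡ 12 × 16 × 57 × 22 (mod 61): 12 × 16 = 192 ≡ 9; 9 × 57 = 513 ≡ 25; 25 × 22 = 550 ≡ 1. So 12^30 ≡ 1 (mod 61).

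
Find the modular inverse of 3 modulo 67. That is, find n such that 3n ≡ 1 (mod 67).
45

Using Extended Euclidean Algorithm:
gcd(3, 67) = 1
Bezout coefficients: 3 × -22 + 67 × 1 = 1
So 3 × -22 ≡ 1 (mod 67)
The inverse is -22 mod 67 = 45
Verification: 3 × 45 = 135 = 2 × 67 + 1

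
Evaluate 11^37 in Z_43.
Using repeated squaring. 37 = 32 + 4 + 1 (binary 100101). Repeated squaring mod 43: 11^1 ≡ 11; 11^2 ≡ 11² = 121 ≡ 35; 11^4 ≡ 35² = 1225 ≡ 21; 11^8 ≡ 21² = 441 ≡ 11; 11^16 ≡ 11² = 121 ≡ 35; 11^32 ≡ 35² = 1225 ≡ 21. Multiply: 11^37 = 11^32 × 11^4 × 11^1 ≡ 21 × 21 × 11 (mod 43): 21 × 21 = 441 ≡ 11; 11 × 11 = 121 ≡ 35. So 11^37 ≡ 35 (mod 43).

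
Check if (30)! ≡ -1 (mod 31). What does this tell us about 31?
(30)! mod 31 = 30. Since this equals -1 (mod 31), Wilson confirms 31 is prime.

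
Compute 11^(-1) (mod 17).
14

Using Extended Euclidean Algorithm:
gcd(11, 17) = 1
Bezout coefficients: 11 × -3 + 17 × 2 = 1
So 11 × -3 ≡ 1 (mod 17)
The inverse is -3 mod 17 = 14
Verification: 11 × 14 = 154 = 9 × 17 + 1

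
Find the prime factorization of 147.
3 × 7^2

Divide by primes starting from smallest:
147 ÷ 3 = 49
49 ÷ 7 = 7
7 ÷ 7 = 1

147 = 3 × 7^2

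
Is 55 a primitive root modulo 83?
Yes

To verify, check if 55^(82/q) ≢ 1 (mod 83) for each prime divisor q of 82
Divisors of 82 = 82: [1, 2, 41, 82]
  55^(82/41) = 55^2 ≡ 37 (mod 83)
  55^(82/2) = 55^41 ≡ 82 (mod 83)
Conclusion: 55 is a primitive root modulo 83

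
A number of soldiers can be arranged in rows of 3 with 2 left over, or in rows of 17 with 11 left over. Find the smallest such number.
M = 3 × 17 = 51. M₁ = 17, y₁ ≡ 2 (mod 3). M₂ = 3, y₂ ≡ 6 (mod 17). n = 2×17×2 + 11×3×6 ≡ 11 (mod 51). The smallest positive such number is 11.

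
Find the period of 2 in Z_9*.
Powers of 2 mod 9: 2^1≡2, 2^2≡4, 2^3≡8, 2^4≡7, 2^5≡5, 2^6≡1. Order = 6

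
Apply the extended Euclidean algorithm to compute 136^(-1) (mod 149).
Extended GCD: 136(-23) + 149(21) = 1. So 136^(-1) ≡ 126 ≡ 126 (mod 149). Verify: 136 × 126 = 17136 ≡ 1 (mod 149)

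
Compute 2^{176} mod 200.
136

Using successive squaring:
Binary expansion of 176: 10110000
Powers of 2 mod 200 (each is the square of the previous):
  2^1 ≡ 2 (mod 200)
  2^2 ≡ 2² = 4 ≡ 4 (mod 200)
  2^4 ≡ 4² = 16 ≡ 16 (mod 200)
  2^8 ≡ 16² = 256 ≡ 56 (mod 200)
  2^16 ≡ 56² = 3136 ≡ 136 (mod 200)
  2^32 ≡ 136² = 18496 ≡ 96 (mod 200)
  2^64 ≡ 96² = 9216 ≡ 16 (mod 200)
  2^128 ≡ 16² = 256 ≡ 56 (mod 200)
176 = 128 + 32 + 16, so 2^176 = 2^128 × 2^32 × 2^16 ≡ 56 × 96 × 136 (mod 200)
Multiplying step by step:
  56 × 96 = 5376 ≡ 176 (mod 200)
  176 × 136 = 23936 ≡ 136 (mod 200)
Result: 2^176 ≡ 136 (mod 200)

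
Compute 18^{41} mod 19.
18

Using successive squaring:
Binary expansion of 41: 101001
Powers of 18 mod 19 (each is the square of the previous):
  18^1 ≡ 18 (mod 19)
  18^2 ≡ 18² = 324 ≡ 1 (mod 19)
  18^4 ≡ 1² = 1 ≡ 1 (mod 19)
  18^8 ≡ 1² = 1 ≡ 1 (mod 19)
  18^16 ≡ 1² = 1 ≡ 1 (mod 19)
  18^32 ≡ 1² = 1 ≡ 1 (mod 19)
41 = 32 + 8 + 1, so 18^41 = 18^32 × 18^8 × 18^1 ≡ 1 × 1 × 18 (mod 19)
Multiplying step by step:
  1 × 1 = 1 ≡ 1 (mod 19)
  1 × 18 = 18 ≡ 18 (mod 19)
Result: 18^41 ≡ 18 (mod 19)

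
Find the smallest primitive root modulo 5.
2

A primitive root g modulo p has order p-1 = 4
Prime divisors of 4: [2]
g is a primitive root iff g^(4/q) ≢ 1 (mod 5) for each prime divisor q
Testing small values:
  g = 2: 2^2 ≡ 4 (mod 5) → none is 1, primitive root!
The smallest primitive root is 2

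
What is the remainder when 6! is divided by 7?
By Wilson's theorem, (6)! ≡ -1 ≡ 6 (mod 7)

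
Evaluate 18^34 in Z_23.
Using Fermat: 18^{22} ≡ 1 (mod 23). 34 ≡ 12 (mod 22). So 18^{34} ≡ 18^{12} ≡ 18 (mod 23)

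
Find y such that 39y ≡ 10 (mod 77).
20

Since gcd(39, 77) = 1 divides 10, a solution exists.
Multiply both sides by the inverse of 39 mod 77:
  39^(-1) mod 77 = 2
  x ≡ 2 × 10 ≡ 20 ≡ 20 (mod 77)
Verification: 39 × 20 = 780 = 10 × 77 + 10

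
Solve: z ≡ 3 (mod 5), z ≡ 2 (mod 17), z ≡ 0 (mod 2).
M = 5 × 17 × 2 = 170. M₁ = 34, y₁ ≡ 4 (mod 5). M₂ = 10, y₂ ≡ 12 (mod 17). M₃ = 85, y₃ ≡ 1 (mod 2). z = 3×34×4 + 2×10×12 + 0×85×1 ≡ 138 (mod 170)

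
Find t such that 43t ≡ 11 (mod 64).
33

Since gcd(43, 64) = 1 divides 11, a solution exists.
Multiply both sides by the inverse of 43 mod 64:
  43^(-1) mod 64 = 3
  x ≡ 3 × 11 ≡ 33 ≡ 33 (mod 64)
Verification: 43 × 33 = 1419 = 22 × 64 + 11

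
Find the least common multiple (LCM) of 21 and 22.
462

First find GCD(21, 22) using the Euclidean algorithm:
21 = 0 × 22 + 21
22 = 1 × 21 + 1
21 = 21 × 1 + 0
GCD(21, 22) = 1

LCM formula: LCM(a, b) = (a × b) / GCD(a, b)
LCM(21, 22) = (21 × 22) / 1
LCM(21, 22) = 462 / 1
LCM(21, 22) = 462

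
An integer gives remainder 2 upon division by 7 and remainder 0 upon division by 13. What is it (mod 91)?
M = 7 × 13 = 91. M₁ = 13, y₁ ≡ 6 (mod 7). M₂ = 7, y₂ ≡ 2 (mod 13). k = 2×13×6 + 0×7×2 ≡ 65 (mod 91). The smallest positive such number is 65.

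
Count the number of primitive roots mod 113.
Number of primitive roots mod 113 = φ(112) = 48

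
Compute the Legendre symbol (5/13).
(5/13) = 5^{6} mod 13 = -1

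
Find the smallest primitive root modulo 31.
p - 1 = 30 has prime divisors 2, 3, 5. h is a primitive root mod 31 iff h^(30/q) ≢ 1 (mod 31) for each such q.
h = 2: 2^15 ≡ 1, 2^10 ≡ 1, 2^6 ≡ 2 (mod 31); 2^15 ≡ 1, so not a primitive root.
h = 3: 3^15 ≡ 30, 3^10 ≡ 25, 3^6 ≡ 16 (mod 31); none is 1, so 3 has order 30 and is a primitive root.
The smallest primitive root mod 31 is g = 3.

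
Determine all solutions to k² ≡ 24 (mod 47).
The square roots of 24 mod 47 are 27 and 20. Verify: 27² = 729 ≡ 24 (mod 47)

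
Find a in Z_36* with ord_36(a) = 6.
5 has order 6 mod 36 since 5^{6} ≡ 1 (mod 36) and no smaller power works.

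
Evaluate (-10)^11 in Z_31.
Using repeated squaring. (-10) ≡ 21 (mod 31). 11 = 8 + 2 + 1 (binary 1011). Repeated squaring mod 31: 21^1 ≡ 21; 21^2 ≡ 21² = 441 ≡ 7; 21^4 ≡ 7² = 49 ≡ 18; 21^8 ≡ 18² = 324 ≡ 14. Multiply: (-10)^11 ≡ 21^8 × 21^2 × 21^1 ≡ 14 × 7 × 21 (mod 31): 14 × 7 = 98 ≡ 5; 5 × 21 = 105 ≡ 12. So (-10)^11 ≡ 12 (mod 31).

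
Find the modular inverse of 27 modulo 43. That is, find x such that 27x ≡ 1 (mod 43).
8

Using Extended Euclidean Algorithm:
gcd(27, 43) = 1
Bezout coefficients: 27 × 8 + 43 × -5 = 1
So 27 × 8 ≡ 1 (mod 43)
The inverse is 8 mod 43 = 8
Verification: 27 × 8 = 216 = 5 × 43 + 1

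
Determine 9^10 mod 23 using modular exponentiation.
10 = 8 + 2 (binary 1010). Repeated squaring mod 23: 9^1 ≡ 9; 9^2 ≡ 9² = 81 ≡ 12; 9^4 ≡ 12² = 144 ≡ 6; 9^8 ≡ 6² = 36 ≡ 13. Multiply: 9^10 = 9^8 × 9^2 ≡ 13 × 12 (mod 23): 13 × 12 = 156 ≡ 18. So 9^10 ≡ 18 (mod 23).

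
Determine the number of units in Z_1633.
1540

Prime factorization: 1633 = 23 × 71
Using the formula φ(n) = n × Π(1 - 1/p) for each prime factor p:
φ(1633) = 1633 × (1 - 1/23) × (1 - 1/71)
φ(1633) = 1540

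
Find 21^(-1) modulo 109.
26

Using Extended Euclidean Algorithm:
gcd(21, 109) = 1
Bezout coefficients: 21 × 26 + 109 × -5 = 1
So 21 × 26 ≡ 1 (mod 109)
The inverse is 26 mod 109 = 26
Verification: 21 × 26 = 546 = 5 × 109 + 1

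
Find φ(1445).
1088

Prime factorization: 1445 = 5 × 17^2
Using the formula φ(n) = n × Π(1 - 1/p) for each prime factor p:
φ(1445) = 1445 × (1 - 1/5) × (1 - 1/17)
φ(1445) = 1088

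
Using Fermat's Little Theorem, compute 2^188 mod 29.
By Fermat: 2^{28} ≡ 1 (mod 29). 188 ≡ 20 (mod 28). So 2^{188} ≡ 2^{20} ≡ 23 (mod 29)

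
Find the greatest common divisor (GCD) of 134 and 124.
2

Using the Euclidean algorithm:
134 = 1 × 124 + 10
124 = 12 × 10 + 4
10 = 2 × 4 + 2
4 = 2 × 2 + 0

GCD(134, 124) = 2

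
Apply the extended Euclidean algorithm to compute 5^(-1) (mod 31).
Extended GCD: 5(-6) + 31(1) = 1. So 5^(-1) ≡ 25 ≡ 25 (mod 31). Verify: 5 × 25 = 125 ≡ 1 (mod 31)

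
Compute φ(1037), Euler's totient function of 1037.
960

Prime factorization: 1037 = 17 × 61
Using the formula φ(n) = n × Π(1 - 1/p) for each prime factor p:
φ(1037) = 1037 × (1 - 1/17) × (1 - 1/61)
φ(1037) = 960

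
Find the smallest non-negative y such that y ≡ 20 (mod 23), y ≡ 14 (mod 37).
273

Using the Chinese Remainder Theorem:
M = product of moduli = 851
For equation 1: M_1 = 37, 37 ≡ 14 (mod 23), inverse of 37 mod 23 is 5 (check: 14 × 5 = 70 ≡ 1 (mod 23))
For equation 2: M_2 = 23, 23 ≡ 23 (mod 37), inverse of 23 mod 37 is 29 (check: 23 × 29 = 667 ≡ 1 (mod 37))
Combine: y ≡ Σ r_i×M_i×(M_i⁻¹ mod m_i) = 20×37×5 + 14×23×29 = 3700 + 9338 = 13038
13038 mod 851 = 273
y ≡ 273 (mod 851)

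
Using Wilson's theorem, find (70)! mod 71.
By Wilson's theorem, (70)! ≡ -1 ≡ 70 (mod 71)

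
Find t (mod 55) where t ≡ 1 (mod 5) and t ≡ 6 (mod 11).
M = 5 × 11 = 55. M₁ = 11, y₁ ≡ 1 (mod 5). M₂ = 5, y₂ ≡ 9 (mod 11). t = 1×11×1 + 6×5×9 ≡ 6 (mod 55)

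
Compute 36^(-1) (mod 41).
8

Using Extended Euclidean Algorithm:
gcd(36, 41) = 1
Bezout coefficients: 36 × 8 + 41 × -7 = 1
So 36 × 8 ≡ 1 (mod 41)
The inverse is 8 mod 41 = 8
Verification: 36 × 8 = 288 = 7 × 41 + 1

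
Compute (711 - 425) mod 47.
4

(711 - 425) = 286
286 mod 47 = 4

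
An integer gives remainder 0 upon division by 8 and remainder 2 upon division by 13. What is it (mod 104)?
M = 8 × 13 = 104. M₁ = 13, y₁ ≡ 5 (mod 8). M₂ = 8, y₂ ≡ 5 (mod 13). t = 0×13×5 + 2×8×5 ≡ 80 (mod 104). The smallest positive such number is 80.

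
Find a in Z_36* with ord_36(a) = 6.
5 has order 6 mod 36 since 5^{6} ≡ 1 (mod 36) and no smaller power works.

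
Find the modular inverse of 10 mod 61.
10^(-1) ≡ 55 (mod 61). Verification: 10 × 55 = 550 ≡ 1 (mod 61)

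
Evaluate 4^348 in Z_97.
Using Fermat: 4^{96} ≡ 1 (mod 97). 348 ≡ 60 (mod 96). So 4^{348} ≡ 4^{60} ≡ 96 (mod 97)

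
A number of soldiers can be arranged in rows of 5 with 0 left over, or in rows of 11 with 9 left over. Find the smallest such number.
M = 5 × 11 = 55. M₁ = 11, y₁ ≡ 1 (mod 5). M₂ = 5, y₂ ≡ 9 (mod 11). k = 0×11×1 + 9×5×9 ≡ 20 (mod 55). The smallest positive such number is 20.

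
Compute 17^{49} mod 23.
21

Using successive squaring:
Binary expansion of 49: 110001
Powers of 17 mod 23 (each is the square of the previous):
  17^1 ≡ 17 (mod 23)
  17^2 ≡ 17² = 289 ≡ 13 (mod 23)
  17^4 ≡ 13² = 169 ≡ 8 (mod 23)
  17^8 ≡ 8² = 64 ≡ 18 (mod 23)
  17^16 ≡ 18² = 324 ≡ 2 (mod 23)
  17^32 ≡ 2² = 4 ≡ 4 (mod 23)
49 = 32 + 16 + 1, so 17^49 = 17^32 × 17^16 × 17^1 ≡ 4 × 2 × 17 (mod 23)
Multiplying step by step:
  4 × 2 = 8 ≡ 8 (mod 23)
  8 × 17 = 136 ≡ 21 (mod 23)
Result: 17^49 ≡ 21 (mod 23)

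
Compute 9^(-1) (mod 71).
8

Using Extended Euclidean Algorithm:
gcd(9, 71) = 1
Bezout coefficients: 9 × 8 + 71 × -1 = 1
So 9 × 8 ≡ 1 (mod 71)
The inverse is 8 mod 71 = 8
Verification: 9 × 8 = 72 = 1 × 71 + 1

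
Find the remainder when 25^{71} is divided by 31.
By Fermat: 25^{30} ≡ 1 (mod 31). 71 = 2×30 + 11. So 25^{71} ≡ 25^{11} ≡ 5 (mod 31)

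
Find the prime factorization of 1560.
2^3 × 3 × 5 × 13

Divide by primes starting from smallest:
1560 ÷ 2 = 780
780 ÷ 2 = 390
390 ÷ 2 = 195
195 ÷ 3 = 65
65 ÷ 5 = 13
13 ÷ 13 = 1

1560 = 2^3 × 3 × 5 × 13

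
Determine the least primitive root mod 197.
p - 1 = 196 has prime divisors 2, 7. h is a primitive root mod 197 iff h^(196/q) ≢ 1 (mod 197) for each such q.
h = 2: 2^98 ≡ 196, 2^28 ≡ 104 (mod 197); none is 1, so 2 has order 196 and is a primitive root.
The smallest primitive root mod 197 is g = 2.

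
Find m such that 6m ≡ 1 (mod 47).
6^(-1) ≡ 8 (mod 47). Verification: 6 × 8 = 48 ≡ 1 (mod 47)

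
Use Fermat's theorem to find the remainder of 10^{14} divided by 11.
1

By Fermat's Little Theorem, a^(p-1) ≡ 1 (mod p) for prime p and gcd(a, p) = 1
Here p = 11, so 10^10 ≡ 1 (mod 11)
We can reduce the exponent: 14 mod 10 = 4
So 10^14 ≡ 10^4 (mod 11)
Computing: 10^4 mod 11 = 1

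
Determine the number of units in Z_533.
480

Prime factorization: 533 = 13 × 41
Using the formula φ(n) = n × Π(1 - 1/p) for each prime factor p:
φ(533) = 533 × (1 - 1/13) × (1 - 1/41)
φ(533) = 480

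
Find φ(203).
168

Prime factorization: 203 = 7 × 29
Using the formula φ(n) = n × Π(1 - 1/p) for each prime factor p:
φ(203) = 203 × (1 - 1/7) × (1 - 1/29)
φ(203) = 168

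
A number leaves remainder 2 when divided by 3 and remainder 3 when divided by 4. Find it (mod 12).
M = 3 × 4 = 12. M₁ = 4, y₁ ≡ 1 (mod 3). M₂ = 3, y₂ ≡ 3 (mod 4). t = 2×4×1 + 3×3×3 ≡ 11 (mod 12)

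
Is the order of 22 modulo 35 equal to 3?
No, the actual order is 4, not 3.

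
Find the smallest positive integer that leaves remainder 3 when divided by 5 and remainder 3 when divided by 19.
M = 5 × 19 = 95. M₁ = 19, y₁ ≡ 4 (mod 5). M₂ = 5, y₂ ≡ 4 (mod 19). y = 3×19×4 + 3×5×4 ≡ 3 (mod 95). The smallest positive such number is 3.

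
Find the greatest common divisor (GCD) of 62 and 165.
1

Using the Euclidean algorithm:
62 = 0 × 165 + 62
165 = 2 × 62 + 41
62 = 1 × 41 + 21
41 = 1 × 21 + 20
21 = 1 × 20 + 1
20 = 20 × 1 + 0

GCD(62, 165) = 1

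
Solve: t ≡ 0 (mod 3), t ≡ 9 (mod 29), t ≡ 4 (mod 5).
M = 3 × 29 × 5 = 435. M₁ = 145, y₁ ≡ 1 (mod 3). M₂ = 15, y₂ ≡ 2 (mod 29). M₃ = 87, y₃ ≡ 3 (mod 5). t = 0×145×1 + 9×15×2 + 4×87×3 ≡ 9 (mod 435)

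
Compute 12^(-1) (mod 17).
10

Using Extended Euclidean Algorithm:
gcd(12, 17) = 1
Bezout coefficients: 12 × -7 + 17 × 5 = 1
So 12 × -7 ≡ 1 (mod 17)
The inverse is -7 mod 17 = 10
Verification: 12 × 10 = 120 = 7 × 17 + 1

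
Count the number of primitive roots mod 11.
Number of primitive roots mod 11 = φ(10) = 4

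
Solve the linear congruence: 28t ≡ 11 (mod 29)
18

Since gcd(28, 29) = 1 divides 11, a solution exists.
Multiply both sides by the inverse of 28 mod 29:
  28^(-1) mod 29 = 28
  x ≡ 28 × 11 ≡ 308 ≡ 18 (mod 29)
Verification: 28 × 18 = 504 = 17 × 29 + 11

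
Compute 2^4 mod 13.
4 = 4 (binary 100). Repeated squaring mod 13: 2^1 ≡ 2; 2^2 ≡ 2² = 4 ≡ 4; 2^4 ≡ 4² = 16 ≡ 3. So 2^4 ≡ 3 (mod 13).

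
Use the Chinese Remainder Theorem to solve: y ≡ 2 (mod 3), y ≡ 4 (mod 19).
23

Using the Chinese Remainder Theorem:
M = product of moduli = 57
For equation 1: M_1 = 19, 19 ≡ 1 (mod 3), inverse of 19 mod 3 is 1 (check: 1 × 1 = 1 ≡ 1 (mod 3))
For equation 2: M_2 = 3, 3 ≡ 3 (mod 19), inverse of 3 mod 19 is 13 (check: 3 × 13 = 39 ≡ 1 (mod 19))
Combine: y ≡ Σ r_i×M_i×(M_i⁻¹ mod m_i) = 2×19×1 + 4×3×13 = 38 + 156 = 194
194 mod 57 = 23
y ≡ 23 (mod 57)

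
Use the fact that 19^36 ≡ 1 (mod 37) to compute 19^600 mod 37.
By Fermat: 19^{36} ≡ 1 (mod 37). 600 ≡ 24 (mod 36). So 19^{600} ≡ 19^{24} ≡ 26 (mod 37)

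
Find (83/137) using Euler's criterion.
(83/137) = 83^{68} mod 137 = -1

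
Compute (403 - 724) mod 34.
19

(403 - 724) = -321
-321 mod 34 = 19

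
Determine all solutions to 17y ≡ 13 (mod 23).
17

Since gcd(17, 23) = 1 divides 13, a solution exists.
Multiply both sides by the inverse of 17 mod 23:
  17^(-1) mod 23 = 19
  x ≡ 19 × 13 ≡ 247 ≡ 17 (mod 23)
Verification: 17 × 17 = 289 = 12 × 23 + 13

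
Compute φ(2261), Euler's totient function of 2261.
1728

Prime factorization: 2261 = 7 × 17 × 19
Using the formula φ(n) = n × Π(1 - 1/p) for each prime factor p:
φ(2261) = 2261 × (1 - 1/7) × (1 - 1/17) × (1 - 1/19)
φ(2261) = 1728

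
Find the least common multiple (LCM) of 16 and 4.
16

First find GCD(16, 4) using the Euclidean algorithm:
16 = 4 × 4 + 0
GCD(16, 4) = 4

LCM formula: LCM(a, b) = (a × b) / GCD(a, b)
LCM(16, 4) = (16 × 4) / 4
LCM(16, 4) = 64 / 4
LCM(16, 4) = 16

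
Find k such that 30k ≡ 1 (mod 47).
30^(-1) ≡ 11 (mod 47). Verification: 30 × 11 = 330 ≡ 1 (mod 47)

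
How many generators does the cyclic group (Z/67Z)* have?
20

The number of primitive roots modulo p is φ(p-1) = φ(66)
φ(66) = 20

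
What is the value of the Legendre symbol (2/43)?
(2/43) = 2^{21} mod 43 = -1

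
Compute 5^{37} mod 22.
3

Using successive squaring:
Binary expansion of 37: 100101
Powers of 5 mod 22 (each is the square of the previous):
  5^1 ≡ 5 (mod 22)
  5^2 ≡ 5² = 25 ≡ 3 (mod 22)
  5^4 ≡ 3² = 9 ≡ 9 (mod 22)
  5^8 ≡ 9² = 81 ≡ 15 (mod 22)
  5^16 ≡ 15² = 225 ≡ 5 (mod 22)
  5^32 ≡ 5² = 25 ≡ 3 (mod 22)
37 = 32 + 4 + 1, so 5^37 = 5^32 × 5^4 × 5^1 ≡ 3 × 9 × 5 (mod 22)
Multiplying step by step:
  3 × 9 = 27 ≡ 5 (mod 22)
  5 × 5 = 25 ≡ 3 (mod 22)
Result: 5^37 ≡ 3 (mod 22)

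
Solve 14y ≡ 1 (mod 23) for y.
5

Using Extended Euclidean Algorithm:
gcd(14, 23) = 1
Bezout coefficients: 14 × 5 + 23 × -3 = 1
So 14 × 5 ≡ 1 (mod 23)
The inverse is 5 mod 23 = 5
Verification: 14 × 5 = 70 = 3 × 23 + 1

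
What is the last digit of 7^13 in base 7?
Using repeated squaring. 7 ≡ 0 (mod 7). 13 = 8 + 4 + 1 (binary 1101). Repeated squaring mod 7: 0^1 ≡ 0; 0^2 ≡ 0² = 0 ≡ 0; 0^4 ≡ 0² = 0 ≡ 0; 0^8 ≡ 0² = 0 ≡ 0. Multiply: 7^13 ≡ 0^8 × 0^4 × 0^1 ≡ 0 × 0 × 0 (mod 7): 0 × 0 = 0 ≡ 0; 0 × 0 = 0 ≡ 0. So 7^13 ≡ 0 (mod 7).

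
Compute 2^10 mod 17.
10 = 8 + 2 (binary 1010). Repeated squaring mod 17: 2^1 ≡ 2; 2^2 ≡ 2² = 4 ≡ 4; 2^4 ≡ 4² = 16 ≡ 16; 2^8 ≡ 16² = 256 ≡ 1. Multiply: 2^10 = 2^8 × 2^2 ≡ 1 × 4 (mod 17): 1 × 4 = 4 ≡ 4. So 2^10 ≡ 4 (mod 17).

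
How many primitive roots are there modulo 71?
Number of primitive roots mod 71 = φ(70) = 24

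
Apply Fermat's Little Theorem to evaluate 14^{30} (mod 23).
13

By Fermat's Little Theorem, a^(p-1) ≡ 1 (mod p) for prime p and gcd(a, p) = 1
Here p = 23, so 14^22 ≡ 1 (mod 23)
We can reduce the exponent: 30 mod 22 = 8
So 14^30 ≡ 14^8 (mod 23)
Computing: 14^8 mod 23 = 13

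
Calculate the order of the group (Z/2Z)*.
1

Prime factorization: 2 = 2
Using the formula φ(n) = n × Π(1 - 1/p) for each prime factor p:
φ(2) = 2 × (1 - 1/2)
φ(2) = 1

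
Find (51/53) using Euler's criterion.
(51/53) = 51^{26} mod 53 = -1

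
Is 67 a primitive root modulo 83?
Yes

To verify, check if 67^(82/q) ≢ 1 (mod 83) for each prime divisor q of 82
Divisors of 82 = 82: [1, 2, 41, 82]
  67^(82/41) = 67^2 ≡ 7 (mod 83)
  67^(82/2) = 67^41 ≡ 82 (mod 83)
Conclusion: 67 is a primitive root modulo 83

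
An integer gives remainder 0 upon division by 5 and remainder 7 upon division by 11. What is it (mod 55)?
M = 5 × 11 = 55. M₁ = 11, y₁ ≡ 1 (mod 5). M₂ = 5, y₂ ≡ 9 (mod 11). y = 0×11×1 + 7×5×9 ≡ 40 (mod 55). The smallest positive such number is 40.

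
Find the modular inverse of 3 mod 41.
3^(-1) ≡ 14 (mod 41). Verification: 3 × 14 = 42 ≡ 1 (mod 41)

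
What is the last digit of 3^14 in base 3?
Using repeated squaring. 3 ≡ 0 (mod 3). 14 = 8 + 4 + 2 (binary 1110). Repeated squaring mod 3: 0^1 ≡ 0; 0^2 ≡ 0² = 0 ≡ 0; 0^4 ≡ 0² = 0 ≡ 0; 0^8 ≡ 0² = 0 ≡ 0. Multiply: 3^14 ≡ 0^8 × 0^4 × 0^2 ≡ 0 × 0 × 0 (mod 3): 0 × 0 = 0 ≡ 0; 0 × 0 = 0 ≡ 0. So 3^14 ≡ 0 (mod 3).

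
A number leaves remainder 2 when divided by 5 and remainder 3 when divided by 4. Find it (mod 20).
M = 5 × 4 = 20. M₁ = 4, y₁ ≡ 4 (mod 5). M₂ = 5, y₂ ≡ 1 (mod 4). k = 2×4×4 + 3×5×1 ≡ 7 (mod 20)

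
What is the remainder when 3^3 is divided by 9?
3 = 2 + 1 (binary 11). Repeated squaring mod 9: 3^1 ≡ 3; 3^2 ≡ 3² = 9 ≡ 0. Multiply: 3^3 = 3^2 × 3^1 ≡ 0 × 3 (mod 9): 0 × 3 = 0 ≡ 0. So 3^3 ≡ 0 (mod 9).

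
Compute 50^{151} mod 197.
111

Using successive squaring:
Binary expansion of 151: 10010111
Powers of 50 mod 197 (each is the square of the previous):
  50^1 ≡ 50 (mod 197)
  50^2 ≡ 50² = 2500 ≡ 136 (mod 197)
  50^4 ≡ 136² = 18496 ≡ 175 (mod 197)
  50^8 ≡ 175² = 30625 ≡ 90 (mod 197)
  50^16 ≡ 90² = 8100 ≡ 23 (mod 197)
  50^32 ≡ 23² = 529 ≡ 135 (mod 197)
  50^64 ≡ 135² = 18225 ≡ 101 (mod 197)
  50^128 ≡ 101² = 10201 ≡ 154 (mod 197)
151 = 128 + 16 + 4 + 2 + 1, so 50^151 = 50^128 × 50^16 × 50^4 × 50^2 × 50^1 ≡ 154 × 23 × 175 × 136 × 50 (mod 197)
Multiplying step by step:
  154 × 23 = 3542 ≡ 193 (mod 197)
  193 × 175 = 33775 ≡ 88 (mod 197)
  88 × 136 = 11968 ≡ 148 (mod 197)
  148 × 50 = 7400 ≡ 111 (mod 197)
Result: 50^151 ≡ 111 (mod 197)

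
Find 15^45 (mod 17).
Using Fermat: 15^{16} ≡ 1 (mod 17). 45 ≡ 13 (mod 16). So 15^{45} ≡ 15^{13} ≡ 2 (mod 17)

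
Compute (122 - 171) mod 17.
2

(122 - 171) = -49
-49 mod 17 = 2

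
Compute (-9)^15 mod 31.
Using repeated squaring. (-9) ≡ 22 (mod 31). 15 = 8 + 4 + 2 + 1 (binary 1111). Repeated squaring mod 31: 22^1 ≡ 22; 22^2 ≡ 22² = 484 ≡ 19; 22^4 ≡ 19² = 361 ≡ 20; 22^8 ≡ 20² = 400 ≡ 28. Multiply: (-9)^15 ≡ 22^8 × 22^4 × 22^2 × 22^1 ≡ 28 × 20 × 19 × 22 (mod 31): 28 × 20 = 560 ≡ 2; 2 × 19 = 38 ≡ 7; 7 × 22 = 154 ≡ 30. So (-9)^15 ≡ 30 (mod 31).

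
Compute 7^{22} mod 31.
28

Using successive squaring:
Binary expansion of 22: 10110
Powers of 7 mod 31 (each is the square of the previous):
  7^1 ≡ 7 (mod 31)
  7^2 ≡ 7² = 49 ≡ 18 (mod 31)
  7^4 ≡ 18² = 324 ≡ 14 (mod 31)
  7^8 ≡ 14² = 196 ≡ 10 (mod 31)
  7^16 ≡ 10² = 100 ≡ 7 (mod 31)
22 = 16 + 4 + 2, so 7^22 = 7^16 × 7^4 × 7^2 ≡ 7 × 14 × 18 (mod 31)
Multiplying step by step:
  7 × 14 = 98 ≡ 5 (mod 31)
  5 × 18 = 90 ≡ 28 (mod 31)
Result: 7^22 ≡ 28 (mod 31)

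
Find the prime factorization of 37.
37

Divide by primes starting from smallest:
37 ÷ 37 = 1

37 = 37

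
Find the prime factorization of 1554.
2 × 3 × 7 × 37

Divide by primes starting from smallest:
1554 ÷ 2 = 777
777 ÷ 3 = 259
259 ÷ 7 = 37
37 ÷ 37 = 1

1554 = 2 × 3 × 7 × 37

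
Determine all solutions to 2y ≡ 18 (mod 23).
9

Since gcd(2, 23) = 1 divides 18, a solution exists.
Multiply both sides by the inverse of 2 mod 23:
  2^(-1) mod 23 = 12
  x ≡ 12 × 18 ≡ 216 ≡ 9 (mod 23)
Verification: 2 × 9 = 18 = 0 × 23 + 18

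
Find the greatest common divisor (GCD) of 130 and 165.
5

Using the Euclidean algorithm:
130 = 0 × 165 + 130
165 = 1 × 130 + 35
130 = 3 × 35 + 25
35 = 1 × 25 + 10
25 = 2 × 10 + 5
10 = 2 × 5 + 0

GCD(130, 165) = 5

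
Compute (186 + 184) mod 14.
6

(186 + 184) = 370
370 mod 14 = 6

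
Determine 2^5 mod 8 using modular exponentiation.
5 = 4 + 1 (binary 101). Repeated squaring mod 8: 2^1 ≡ 2; 2^2 ≡ 2² = 4 ≡ 4; 2^4 ≡ 4² = 16 ≡ 0. Multiply: 2^5 = 2^4 × 2^1 ≡ 0 × 2 (mod 8): 0 × 2 = 0 ≡ 0. So 2^5 ≡ 0 (mod 8).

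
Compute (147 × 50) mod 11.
2

(147 × 50) = 7350
7350 mod 11 = 2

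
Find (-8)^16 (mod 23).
Using repeated squaring. (-8) ≡ 15 (mod 23). 16 = 16 (binary 10000). Repeated squaring mod 23: 15^1 ≡ 15; 15^2 ≡ 15² = 225 ≡ 18; 15^4 ≡ 18² = 324 ≡ 2; 15^8 ≡ 2² = 4 ≡ 4; 15^16 ≡ 4² = 16 ≡ 16. So (-8)^16 ≡ 16 (mod 23).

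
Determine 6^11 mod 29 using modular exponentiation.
Using repeated squaring. 11 = 8 + 2 + 1 (binary 1011). Repeated squaring mod 29: 6^1 ≡ 6; 6^2 ≡ 6² = 36 ≡ 7; 6^4 ≡ 7² = 49 ≡ 20; 6^8 ≡ 20² = 400 ≡ 23. Multiply: 6^11 = 6^8 × 6^2 × 6^1 ≡ 23 × 7 × 6 (mod 29): 23 × 7 = 161 ≡ 16; 16 × 6 = 96 ≡ 9. So 6^11 ≡ 9 (mod 29).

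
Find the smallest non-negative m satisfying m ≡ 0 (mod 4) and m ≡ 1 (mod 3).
M = 4 × 3 = 12. M₁ = 3, y₁ ≡ 3 (mod 4). M₂ = 4, y₂ ≡ 1 (mod 3). m = 0×3×3 + 1×4×1 ≡ 4 (mod 12)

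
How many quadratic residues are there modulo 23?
For prime 23, there are (p-1)/2 = (23-1)/2 = 11 quadratic residues (excluding 0).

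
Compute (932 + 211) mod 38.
3

(932 + 211) = 1143
1143 mod 38 = 3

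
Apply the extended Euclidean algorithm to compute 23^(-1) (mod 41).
Extended GCD: 23(-16) + 41(9) = 1. So 23^(-1) ≡ 25 ≡ 25 (mod 41). Verify: 23 × 25 = 575 ≡ 1 (mod 41)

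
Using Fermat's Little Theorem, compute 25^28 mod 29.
By Fermat's Little Theorem, 25^{28} ≡ 1 (mod 29) since 29 is prime and gcd(25, 29) = 1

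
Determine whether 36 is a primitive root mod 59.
p - 1 = 58 has prime divisors 2, 29. Check 36^(58/q) mod 59 for each: 36^(58/2) = 36^29 ≡ 1, 36^(58/29) = 36^2 ≡ 57 (mod 59). Since 36^29 ≡ 1 (mod 59), the order of 36 divides 29 (in fact the order is 29) ≠ 58, so it is not a primitive root.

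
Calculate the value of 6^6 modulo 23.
6 = 4 + 2 (binary 110). Repeated squaring mod 23: 6^1 ≡ 6; 6^2 ≡ 6² = 36 ≡ 13; 6^4 ≡ 13² = 169 ≡ 8. Multiply: 6^6 = 6^4 × 6^2 ≡ 8 × 13 (mod 23): 8 × 13 = 104 ≡ 12. So 6^6 ≡ 12 (mod 23).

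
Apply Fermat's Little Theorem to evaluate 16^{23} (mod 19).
4

By Fermat's Little Theorem, a^(p-1) ≡ 1 (mod p) for prime p and gcd(a, p) = 1
Here p = 19, so 16^18 ≡ 1 (mod 19)
We can reduce the exponent: 23 mod 18 = 5
So 16^23 ≡ 16^5 (mod 19)
Computing: 16^5 mod 19 = 4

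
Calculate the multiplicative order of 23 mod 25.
Powers of 23 mod 25: 23^1≡23, 23^2≡4, 23^3≡17, 23^4≡16, 23^5≡18, 23^6≡14, 23^7≡22, 23^8≡6, 23^9≡13, 23^10≡24, 23^11≡2, 23^12≡21, 23^13≡8, 23^14≡9, 23^15≡7, 23^16≡11, 23^17≡3, 23^18≡19, 23^19≡12, 23^20≡1. Order = 20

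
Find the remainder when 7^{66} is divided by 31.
By Fermat: 7^{30} ≡ 1 (mod 31). 66 = 2×30 + 6. So 7^{66} ≡ 7^{6} ≡ 4 (mod 31)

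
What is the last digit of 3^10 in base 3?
3 ≡ 0 (mod 3). 10 = 8 + 2 (binary 1010). Repeated squaring mod 3: 0^1 ≡ 0; 0^2 ≡ 0² = 0 ≡ 0; 0^4 ≡ 0² = 0 ≡ 0; 0^8 ≡ 0² = 0 ≡ 0. Multiply: 3^10 ≡ 0^8 × 0^2 ≡ 0 × 0 (mod 3): 0 × 0 = 0 ≡ 0. So 3^10 ≡ 0 (mod 3).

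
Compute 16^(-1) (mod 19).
16^(-1) ≡ 6 (mod 19). Verification: 16 × 6 = 96 ≡ 1 (mod 19)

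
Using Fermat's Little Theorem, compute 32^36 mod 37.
By Fermat's Little Theorem, 32^{36} ≡ 1 (mod 37) since 37 is prime and gcd(32, 37) = 1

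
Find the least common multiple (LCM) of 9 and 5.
45

First find GCD(9, 5) using the Euclidean algorithm:
9 = 1 × 5 + 4
5 = 1 × 4 + 1
4 = 4 × 1 + 0
GCD(9, 5) = 1

LCM formula: LCM(a, b) = (a × b) / GCD(a, b)
LCM(9, 5) = (9 × 5) / 1
LCM(9, 5) = 45 / 1
LCM(9, 5) = 45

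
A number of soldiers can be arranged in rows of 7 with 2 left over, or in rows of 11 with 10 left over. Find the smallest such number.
M = 7 × 11 = 77. M₁ = 11, y₁ ≡ 2 (mod 7). M₂ = 7, y₂ ≡ 8 (mod 11). t = 2×11×2 + 10×7×8 ≡ 65 (mod 77). The smallest positive such number is 65.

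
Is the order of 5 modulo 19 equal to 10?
No, the actual order is 9, not 10.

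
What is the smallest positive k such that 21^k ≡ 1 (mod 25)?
Powers of 21 mod 25: 21^1≡21, 21^2≡16, 21^3≡11, 21^4≡6, 21^5≡1. Order = 5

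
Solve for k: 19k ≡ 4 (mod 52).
44

Since gcd(19, 52) = 1 divides 4, a solution exists.
Multiply both sides by the inverse of 19 mod 52:
  19^(-1) mod 52 = 11
  x ≡ 11 × 4 ≡ 44 ≡ 44 (mod 52)
Verification: 19 × 44 = 836 = 16 × 52 + 4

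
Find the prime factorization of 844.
2^2 × 211

Divide by primes starting from smallest:
844 ÷ 2 = 422
422 ÷ 2 = 211
211 ÷ 211 = 1

844 = 2^2 × 211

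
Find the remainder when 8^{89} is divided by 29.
By Fermat: 8^{28} ≡ 1 (mod 29). 89 = 3×28 + 5. So 8^{89} ≡ 8^{5} ≡ 27 (mod 29)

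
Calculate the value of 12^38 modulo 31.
Using Fermat: 12^{30} ≡ 1 (mod 31). 38 ≡ 8 (mod 30). So 12^{38} ≡ 12^{8} ≡ 9 (mod 31)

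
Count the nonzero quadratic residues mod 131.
For prime 131, there are (p-1)/2 = (131-1)/2 = 65 quadratic residues (excluding 0).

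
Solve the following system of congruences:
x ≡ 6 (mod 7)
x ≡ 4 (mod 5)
34

Using the Chinese Remainder Theorem:
M = product of moduli = 35
For equation 1: M_1 = 5, 5 ≡ 5 (mod 7), inverse of 5 mod 7 is 3 (check: 5 × 3 = 15 ≡ 1 (mod 7))
For equation 2: M_2 = 7, 7 ≡ 2 (mod 5), inverse of 7 mod 5 is 3 (check: 2 × 3 = 6 ≡ 1 (mod 5))
Combine: x ≡ Σ r_i×M_i×(M_i⁻¹ mod m_i) = 6×5×3 + 4×7×3 = 90 + 84 = 174
174 mod 35 = 34
x ≡ 34 (mod 35)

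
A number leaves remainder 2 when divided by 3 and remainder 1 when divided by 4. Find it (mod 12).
M = 3 × 4 = 12. M₁ = 4, y₁ ≡ 1 (mod 3). M₂ = 3, y₂ ≡ 3 (mod 4). y = 2×4×1 + 1×3×3 ≡ 5 (mod 12)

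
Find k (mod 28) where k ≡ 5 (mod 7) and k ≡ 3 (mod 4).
M = 7 × 4 = 28. M₁ = 4, y₁ ≡ 2 (mod 7). M₂ = 7, y₂ ≡ 3 (mod 4). k = 5×4×2 + 3×7×3 ≡ 19 (mod 28)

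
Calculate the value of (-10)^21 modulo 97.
Using repeated squaring. (-10) ≡ 87 (mod 97). 21 = 16 + 4 + 1 (binary 10101). Repeated squaring mod 97: 87^1 ≡ 87; 87^2 ≡ 87² = 7569 ≡ 3; 87^4 ≡ 3² = 9 ≡ 9; 87^8 ≡ 9² = 81 ≡ 81; 87^16 ≡ 81² = 6561 ≡ 62. Multiply: (-10)^21 ≡ 87^16 × 87^4 × 87^1 ≡ 62 × 9 × 87 (mod 97): 62 × 9 = 558 ≡ 73; 73 × 87 = 6351 ≡ 46. So (-10)^21 ≡ 46 (mod 97).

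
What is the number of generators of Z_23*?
Number of primitive roots mod 23 = φ(22) = 10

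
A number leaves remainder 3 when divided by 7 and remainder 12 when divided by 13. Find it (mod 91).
M = 7 × 13 = 91. M₁ = 13, y₁ ≡ 6 (mod 7). M₂ = 7, y₂ ≡ 2 (mod 13). t = 3×13×6 + 12×7×2 ≡ 38 (mod 91)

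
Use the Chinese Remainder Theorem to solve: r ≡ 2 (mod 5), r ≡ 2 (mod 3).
M = 5 × 3 = 15. M₁ = 3, y₁ ≡ 2 (mod 5). M₂ = 5, y₂ ≡ 2 (mod 3). r = 2×3×2 + 2×5×2 ≡ 2 (mod 15)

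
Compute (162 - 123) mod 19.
1

(162 - 123) = 39
39 mod 19 = 1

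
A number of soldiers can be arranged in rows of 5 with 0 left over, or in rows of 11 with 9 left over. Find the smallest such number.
M = 5 × 11 = 55. M₁ = 11, y₁ ≡ 1 (mod 5). M₂ = 5, y₂ ≡ 9 (mod 11). x = 0×11×1 + 9×5×9 ≡ 20 (mod 55). The smallest positive such number is 20.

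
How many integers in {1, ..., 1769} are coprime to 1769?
1680

Prime factorization: 1769 = 29 × 61
Using the formula φ(n) = n × Π(1 - 1/p) for each prime factor p:
φ(1769) = 1769 × (1 - 1/29) × (1 - 1/61)
φ(1769) = 1680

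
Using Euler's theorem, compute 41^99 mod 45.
By Euler: 41^{24} ≡ 1 (mod 45) since gcd(41, 45) = 1. 99 = 4×24 + 3. So 41^{99} ≡ 41^{3} ≡ 26 (mod 45)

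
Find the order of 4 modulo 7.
Powers of 4 mod 7: 4^1≡4, 4^2≡2, 4^3≡1. Order = 3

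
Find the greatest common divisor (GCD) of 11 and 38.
1

Using the Euclidean algorithm:
11 = 0 × 38 + 11
38 = 3 × 11 + 5
11 = 2 × 5 + 1
5 = 5 × 1 + 0

GCD(11, 38) = 1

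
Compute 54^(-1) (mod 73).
23

Using Extended Euclidean Algorithm:
gcd(54, 73) = 1
Bezout coefficients: 54 × 23 + 73 × -17 = 1
So 54 × 23 ≡ 1 (mod 73)
The inverse is 23 mod 73 = 23
Verification: 54 × 23 = 1242 = 17 × 73 + 1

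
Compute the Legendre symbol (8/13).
(8/13) = 8^{6} mod 13 = -1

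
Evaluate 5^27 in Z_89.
Using repeated squaring. 27 = 16 + 8 + 2 + 1 (binary 11011). Repeated squaring mod 89: 5^1 ≡ 5; 5^2 ≡ 5² = 25 ≡ 25; 5^4 ≡ 25² = 625 ≡ 2; 5^8 ≡ 2² = 4 ≡ 4; 5^16 ≡ 4² = 16 ≡ 16. Multiply: 5^27 = 5^16 × 5^8 × 5^2 × 5^1 ≡ 16 × 4 × 25 × 5 (mod 89): 16 × 4 = 64 ≡ 64; 64 × 25 = 1600 ≡ 87; 87 × 5 = 435 ≡ 79. So 5^27 ≡ 79 (mod 89).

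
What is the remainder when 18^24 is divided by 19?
Using Fermat: 18^{18} ≡ 1 (mod 19). 24 ≡ 6 (mod 18). So 18^{24} ≡ 18^{6} ≡ 1 (mod 19)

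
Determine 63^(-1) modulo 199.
63^(-1) ≡ 139 (mod 199). Verification: 63 × 139 = 8757 ≡ 1 (mod 199)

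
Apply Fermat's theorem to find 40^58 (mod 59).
By Fermat's Little Theorem, 40^{58} ≡ 1 (mod 59) since 59 is prime and gcd(40, 59) = 1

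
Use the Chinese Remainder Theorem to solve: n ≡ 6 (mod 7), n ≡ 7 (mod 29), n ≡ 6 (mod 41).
5459

Using the Chinese Remainder Theorem:
M = product of moduli = 8323
For equation 1: M_1 = 1189, 1189 ≡ 6 (mod 7), inverse of 1189 mod 7 is 6 (check: 6 × 6 = 36 ≡ 1 (mod 7))
For equation 2: M_2 = 287, 287 ≡ 26 (mod 29), inverse of 287 mod 29 is 19 (check: 26 × 19 = 494 ≡ 1 (mod 29))
For equation 3: M_3 = 203, 203 ≡ 39 (mod 41), inverse of 203 mod 41 is 20 (check: 39 × 20 = 780 ≡ 1 (mod 41))
Combine: n ≡ Σ r_i×M_i×(M_i⁻¹ mod m_i) = 6×1189×6 + 7×287×19 + 6×203×20 = 42804 + 38171 + 24360 = 105335
105335 mod 8323 = 5459
n ≡ 5459 (mod 8323)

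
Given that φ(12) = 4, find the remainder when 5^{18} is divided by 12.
By Euler: 5^{4} ≡ 1 (mod 12) since gcd(5, 12) = 1. 18 = 4×4 + 2. So 5^{18} ≡ 5^{2} ≡ 1 (mod 12)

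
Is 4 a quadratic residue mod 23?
By Euler's criterion: 4^{11} ≡ 1 (mod 23). Since this equals 1, 4 is a QR.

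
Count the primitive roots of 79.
24

The number of primitive roots modulo p is φ(p-1) = φ(78)
φ(78) = 24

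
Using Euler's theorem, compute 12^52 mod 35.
By Euler: 12^{24} ≡ 1 (mod 35) since gcd(12, 35) = 1. 52 = 2×24 + 4. So 12^{52} ≡ 12^{4} ≡ 16 (mod 35)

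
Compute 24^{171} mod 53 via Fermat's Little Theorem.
46

By Fermat's Little Theorem, a^(p-1) ≡ 1 (mod p) for prime p and gcd(a, p) = 1
Here p = 53, so 24^52 ≡ 1 (mod 53)
We can reduce the exponent: 171 mod 52 = 15
So 24^171 ≡ 24^15 (mod 53)
Computing: 24^15 mod 53 = 46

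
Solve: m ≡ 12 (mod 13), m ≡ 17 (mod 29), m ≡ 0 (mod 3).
M = 13 × 29 × 3 = 1131. M₁ = 87, y₁ ≡ 3 (mod 13). M₂ = 39, y₂ ≡ 3 (mod 29). M₃ = 377, y₃ ≡ 2 (mod 3). m = 12×87×3 + 17×39×3 + 0×377×2 ≡ 597 (mod 1131)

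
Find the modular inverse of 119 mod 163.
119^(-1) ≡ 100 (mod 163). Verification: 119 × 100 = 11900 ≡ 1 (mod 163)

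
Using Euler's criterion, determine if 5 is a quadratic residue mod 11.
By Euler's criterion: 5^{5} ≡ 1 (mod 11). Since this equals 1, 5 is a QR.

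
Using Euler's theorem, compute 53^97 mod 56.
By Euler: 53^{24} ≡ 1 (mod 56) since gcd(53, 56) = 1. 97 = 4×24 + 1. So 53^{97} ≡ 53^{1} ≡ 53 (mod 56)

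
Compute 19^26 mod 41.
Using repeated squaring. 26 = 16 + 8 + 2 (binary 11010). Repeated squaring mod 41: 19^1 ≡ 19; 19^2 ≡ 19² = 361 ≡ 33; 19^4 ≡ 33² = 1089 ≡ 23; 19^8 ≡ 23² = 529 ≡ 37; 19^16 ≡ 37² = 1369 ≡ 16. Multiply: 19^26 = 19^16 × 19^8 × 19^2 ≡ 16 × 37 × 33 (mod 41): 16 × 37 = 592 ≡ 18; 18 × 33 = 594 ≡ 20. So 19^26 ≡ 20 (mod 41).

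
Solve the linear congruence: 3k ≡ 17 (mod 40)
19

Since gcd(3, 40) = 1 divides 17, a solution exists.
Multiply both sides by the inverse of 3 mod 40:
  3^(-1) mod 40 = 27
  x ≡ 27 × 17 ≡ 459 ≡ 19 (mod 40)
Verification: 3 × 19 = 57 = 1 × 40 + 17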